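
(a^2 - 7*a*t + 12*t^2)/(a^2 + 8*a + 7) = (a^2 - 7*a*t + 12*t^2)/(a^2 + 8*a + 7)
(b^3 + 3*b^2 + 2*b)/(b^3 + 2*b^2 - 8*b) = (b^2 + 3*b + 2)/(b^2 + 2*b - 8)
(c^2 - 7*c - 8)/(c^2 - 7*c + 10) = (c^2 - 7*c - 8)/(c^2 - 7*c + 10)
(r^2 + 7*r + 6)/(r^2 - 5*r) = (r^2 + 7*r + 6)/(r*(r - 5))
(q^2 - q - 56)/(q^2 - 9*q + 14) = (q^2 - q - 56)/(q^2 - 9*q + 14)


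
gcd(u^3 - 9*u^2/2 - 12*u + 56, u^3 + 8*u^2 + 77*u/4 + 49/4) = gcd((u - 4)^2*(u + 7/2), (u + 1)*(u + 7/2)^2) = u + 7/2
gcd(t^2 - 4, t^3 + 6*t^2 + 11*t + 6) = t + 2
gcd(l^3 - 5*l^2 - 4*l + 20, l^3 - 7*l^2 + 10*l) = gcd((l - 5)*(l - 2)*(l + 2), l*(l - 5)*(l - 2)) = l^2 - 7*l + 10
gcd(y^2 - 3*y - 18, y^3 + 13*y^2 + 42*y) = 1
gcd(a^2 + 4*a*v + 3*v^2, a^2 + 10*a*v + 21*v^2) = a + 3*v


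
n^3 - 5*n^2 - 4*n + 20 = (n - 5)*(n - 2)*(n + 2)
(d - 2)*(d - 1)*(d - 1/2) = d^3 - 7*d^2/2 + 7*d/2 - 1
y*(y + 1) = y^2 + y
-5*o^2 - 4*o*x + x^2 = (-5*o + x)*(o + x)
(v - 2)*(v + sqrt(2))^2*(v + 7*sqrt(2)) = v^4 - 2*v^3 + 9*sqrt(2)*v^3 - 18*sqrt(2)*v^2 + 30*v^2 - 60*v + 14*sqrt(2)*v - 28*sqrt(2)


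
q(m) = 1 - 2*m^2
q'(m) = -4*m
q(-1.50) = -3.50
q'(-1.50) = 6.00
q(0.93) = -0.73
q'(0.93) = -3.72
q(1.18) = -1.78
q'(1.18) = -4.72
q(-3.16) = -18.97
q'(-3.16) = 12.64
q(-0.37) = 0.73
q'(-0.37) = 1.48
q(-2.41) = -10.62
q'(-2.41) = 9.64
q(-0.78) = -0.22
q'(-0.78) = 3.12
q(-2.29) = -9.49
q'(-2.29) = 9.16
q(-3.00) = -17.00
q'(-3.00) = 12.00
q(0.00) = 1.00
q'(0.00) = 0.00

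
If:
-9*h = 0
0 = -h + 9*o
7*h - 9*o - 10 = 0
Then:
No Solution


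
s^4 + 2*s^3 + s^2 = s^2*(s + 1)^2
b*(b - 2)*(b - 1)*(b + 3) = b^4 - 7*b^2 + 6*b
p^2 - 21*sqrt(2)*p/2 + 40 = (p - 8*sqrt(2))*(p - 5*sqrt(2)/2)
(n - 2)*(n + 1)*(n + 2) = n^3 + n^2 - 4*n - 4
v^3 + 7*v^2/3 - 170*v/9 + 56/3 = (v - 7/3)*(v - 4/3)*(v + 6)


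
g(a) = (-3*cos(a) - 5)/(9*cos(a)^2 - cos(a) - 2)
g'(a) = (18*sin(a)*cos(a) - sin(a))*(-3*cos(a) - 5)/(9*cos(a)^2 - cos(a) - 2)^2 + 3*sin(a)/(9*cos(a)^2 - cos(a) - 2) = (27*sin(a)^2 - 90*cos(a) - 28)*sin(a)/(-9*cos(a)^2 + cos(a) + 2)^2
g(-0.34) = -1.55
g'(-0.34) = 1.43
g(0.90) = -8.02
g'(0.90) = -72.03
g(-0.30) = -1.50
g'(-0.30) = 1.19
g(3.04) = -0.26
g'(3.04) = 0.10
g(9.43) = -0.25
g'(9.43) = -0.01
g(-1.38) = 2.98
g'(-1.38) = 5.37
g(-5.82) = -1.78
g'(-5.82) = -2.48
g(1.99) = 37.09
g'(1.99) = 2741.96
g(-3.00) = -0.26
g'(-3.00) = -0.14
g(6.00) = -1.48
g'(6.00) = 1.10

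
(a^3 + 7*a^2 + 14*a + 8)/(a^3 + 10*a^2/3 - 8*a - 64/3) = 3*(a + 1)/(3*a - 8)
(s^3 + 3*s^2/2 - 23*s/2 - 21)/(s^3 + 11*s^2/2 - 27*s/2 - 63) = (s + 2)/(s + 6)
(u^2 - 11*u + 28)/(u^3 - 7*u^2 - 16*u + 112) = 1/(u + 4)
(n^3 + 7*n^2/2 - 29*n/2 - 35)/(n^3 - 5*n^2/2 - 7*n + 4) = (2*n^2 + 3*n - 35)/(2*n^2 - 9*n + 4)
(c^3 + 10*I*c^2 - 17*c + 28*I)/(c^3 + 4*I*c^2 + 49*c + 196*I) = (c - I)/(c - 7*I)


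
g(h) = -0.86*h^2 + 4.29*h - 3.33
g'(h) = 4.29 - 1.72*h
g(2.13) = 1.91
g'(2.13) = 0.63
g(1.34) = 0.87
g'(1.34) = 1.99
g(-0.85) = -7.60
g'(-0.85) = 5.75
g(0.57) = -1.16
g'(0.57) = 3.31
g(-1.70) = -13.11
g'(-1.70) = 7.21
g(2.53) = 2.02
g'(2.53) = -0.06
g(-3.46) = -28.47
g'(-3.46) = 10.24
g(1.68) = 1.45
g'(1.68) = 1.40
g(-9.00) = -111.60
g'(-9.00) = 19.77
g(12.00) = -75.69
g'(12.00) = -16.35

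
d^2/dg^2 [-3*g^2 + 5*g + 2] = -6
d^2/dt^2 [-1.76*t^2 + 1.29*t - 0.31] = -3.52000000000000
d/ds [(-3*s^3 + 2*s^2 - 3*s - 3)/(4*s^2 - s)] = (-12*s^4 + 6*s^3 + 10*s^2 + 24*s - 3)/(s^2*(16*s^2 - 8*s + 1))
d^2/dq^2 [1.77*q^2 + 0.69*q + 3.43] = 3.54000000000000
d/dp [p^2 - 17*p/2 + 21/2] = 2*p - 17/2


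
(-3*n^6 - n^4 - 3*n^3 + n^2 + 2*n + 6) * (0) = 0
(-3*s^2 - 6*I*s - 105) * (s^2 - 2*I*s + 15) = -3*s^4 - 162*s^2 + 120*I*s - 1575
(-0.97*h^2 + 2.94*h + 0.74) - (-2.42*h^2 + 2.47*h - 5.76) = 1.45*h^2 + 0.47*h + 6.5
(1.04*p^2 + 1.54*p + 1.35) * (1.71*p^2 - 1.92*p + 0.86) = 1.7784*p^4 + 0.6366*p^3 + 0.2461*p^2 - 1.2676*p + 1.161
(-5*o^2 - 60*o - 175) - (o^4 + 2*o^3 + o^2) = -o^4 - 2*o^3 - 6*o^2 - 60*o - 175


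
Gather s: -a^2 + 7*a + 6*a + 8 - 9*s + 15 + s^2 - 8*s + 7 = -a^2 + 13*a + s^2 - 17*s + 30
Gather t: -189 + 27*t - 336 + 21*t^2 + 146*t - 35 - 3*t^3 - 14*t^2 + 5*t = -3*t^3 + 7*t^2 + 178*t - 560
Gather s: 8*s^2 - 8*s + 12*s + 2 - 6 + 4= 8*s^2 + 4*s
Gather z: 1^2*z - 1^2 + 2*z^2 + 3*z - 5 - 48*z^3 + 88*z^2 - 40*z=-48*z^3 + 90*z^2 - 36*z - 6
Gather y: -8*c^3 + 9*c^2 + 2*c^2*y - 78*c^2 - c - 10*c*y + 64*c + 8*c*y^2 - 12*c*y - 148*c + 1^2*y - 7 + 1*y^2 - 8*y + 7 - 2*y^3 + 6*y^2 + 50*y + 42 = -8*c^3 - 69*c^2 - 85*c - 2*y^3 + y^2*(8*c + 7) + y*(2*c^2 - 22*c + 43) + 42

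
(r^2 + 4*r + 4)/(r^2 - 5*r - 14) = (r + 2)/(r - 7)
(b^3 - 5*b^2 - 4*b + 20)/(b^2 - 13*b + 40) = (b^2 - 4)/(b - 8)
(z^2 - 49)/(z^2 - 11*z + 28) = (z + 7)/(z - 4)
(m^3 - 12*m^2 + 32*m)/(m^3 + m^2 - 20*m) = (m - 8)/(m + 5)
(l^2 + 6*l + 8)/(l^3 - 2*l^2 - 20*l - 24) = (l + 4)/(l^2 - 4*l - 12)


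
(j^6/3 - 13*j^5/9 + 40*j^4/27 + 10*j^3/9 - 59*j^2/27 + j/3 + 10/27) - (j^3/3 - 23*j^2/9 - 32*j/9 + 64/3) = j^6/3 - 13*j^5/9 + 40*j^4/27 + 7*j^3/9 + 10*j^2/27 + 35*j/9 - 566/27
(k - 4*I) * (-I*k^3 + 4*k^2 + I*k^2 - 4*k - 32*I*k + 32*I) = -I*k^4 + I*k^3 - 48*I*k^2 - 128*k + 48*I*k + 128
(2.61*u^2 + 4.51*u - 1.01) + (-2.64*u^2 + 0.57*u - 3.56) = -0.0300000000000002*u^2 + 5.08*u - 4.57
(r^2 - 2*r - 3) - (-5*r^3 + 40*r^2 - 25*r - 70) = 5*r^3 - 39*r^2 + 23*r + 67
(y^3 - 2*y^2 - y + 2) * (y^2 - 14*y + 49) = y^5 - 16*y^4 + 76*y^3 - 82*y^2 - 77*y + 98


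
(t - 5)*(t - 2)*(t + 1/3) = t^3 - 20*t^2/3 + 23*t/3 + 10/3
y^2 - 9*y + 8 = (y - 8)*(y - 1)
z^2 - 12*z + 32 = (z - 8)*(z - 4)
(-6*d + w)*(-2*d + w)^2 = -24*d^3 + 28*d^2*w - 10*d*w^2 + w^3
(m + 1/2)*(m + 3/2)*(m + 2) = m^3 + 4*m^2 + 19*m/4 + 3/2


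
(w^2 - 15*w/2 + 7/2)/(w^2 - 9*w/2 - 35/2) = (2*w - 1)/(2*w + 5)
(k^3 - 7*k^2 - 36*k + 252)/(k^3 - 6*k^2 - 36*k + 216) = (k - 7)/(k - 6)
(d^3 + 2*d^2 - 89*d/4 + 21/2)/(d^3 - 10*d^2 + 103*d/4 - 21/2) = (d + 6)/(d - 6)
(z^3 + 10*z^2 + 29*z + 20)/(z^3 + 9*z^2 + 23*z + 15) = (z + 4)/(z + 3)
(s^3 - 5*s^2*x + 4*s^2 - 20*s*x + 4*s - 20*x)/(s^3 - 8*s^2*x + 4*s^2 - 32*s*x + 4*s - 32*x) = (-s + 5*x)/(-s + 8*x)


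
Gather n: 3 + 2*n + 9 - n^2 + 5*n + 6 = -n^2 + 7*n + 18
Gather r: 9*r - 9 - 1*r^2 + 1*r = -r^2 + 10*r - 9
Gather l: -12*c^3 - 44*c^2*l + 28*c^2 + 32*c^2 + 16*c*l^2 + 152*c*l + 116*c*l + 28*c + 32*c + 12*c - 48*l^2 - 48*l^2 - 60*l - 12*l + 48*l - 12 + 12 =-12*c^3 + 60*c^2 + 72*c + l^2*(16*c - 96) + l*(-44*c^2 + 268*c - 24)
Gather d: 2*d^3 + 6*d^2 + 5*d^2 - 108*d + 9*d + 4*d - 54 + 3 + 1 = 2*d^3 + 11*d^2 - 95*d - 50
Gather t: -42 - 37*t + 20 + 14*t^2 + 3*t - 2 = 14*t^2 - 34*t - 24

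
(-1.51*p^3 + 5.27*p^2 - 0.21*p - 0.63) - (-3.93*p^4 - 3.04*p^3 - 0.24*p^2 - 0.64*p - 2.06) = 3.93*p^4 + 1.53*p^3 + 5.51*p^2 + 0.43*p + 1.43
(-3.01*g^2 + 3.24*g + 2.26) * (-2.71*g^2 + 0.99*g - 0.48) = 8.1571*g^4 - 11.7603*g^3 - 1.4722*g^2 + 0.682199999999999*g - 1.0848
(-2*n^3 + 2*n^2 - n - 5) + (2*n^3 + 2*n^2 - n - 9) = 4*n^2 - 2*n - 14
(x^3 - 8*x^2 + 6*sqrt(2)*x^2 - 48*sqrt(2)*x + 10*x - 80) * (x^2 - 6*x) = x^5 - 14*x^4 + 6*sqrt(2)*x^4 - 84*sqrt(2)*x^3 + 58*x^3 - 140*x^2 + 288*sqrt(2)*x^2 + 480*x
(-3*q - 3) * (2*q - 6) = -6*q^2 + 12*q + 18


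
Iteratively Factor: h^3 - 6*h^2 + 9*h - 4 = (h - 1)*(h^2 - 5*h + 4) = (h - 4)*(h - 1)*(h - 1)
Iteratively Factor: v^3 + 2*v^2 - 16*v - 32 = (v - 4)*(v^2 + 6*v + 8) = (v - 4)*(v + 2)*(v + 4)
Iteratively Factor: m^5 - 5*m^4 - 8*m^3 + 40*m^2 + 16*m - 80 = (m - 2)*(m^4 - 3*m^3 - 14*m^2 + 12*m + 40) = (m - 5)*(m - 2)*(m^3 + 2*m^2 - 4*m - 8) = (m - 5)*(m - 2)*(m + 2)*(m^2 - 4) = (m - 5)*(m - 2)^2*(m + 2)*(m + 2)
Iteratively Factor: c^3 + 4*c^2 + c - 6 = (c + 3)*(c^2 + c - 2) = (c + 2)*(c + 3)*(c - 1)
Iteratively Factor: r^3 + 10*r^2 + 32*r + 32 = (r + 2)*(r^2 + 8*r + 16) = (r + 2)*(r + 4)*(r + 4)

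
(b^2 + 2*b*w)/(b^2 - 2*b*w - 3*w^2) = b*(-b - 2*w)/(-b^2 + 2*b*w + 3*w^2)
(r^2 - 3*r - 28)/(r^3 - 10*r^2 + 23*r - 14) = (r + 4)/(r^2 - 3*r + 2)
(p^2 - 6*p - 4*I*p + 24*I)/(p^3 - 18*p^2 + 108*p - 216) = (p - 4*I)/(p^2 - 12*p + 36)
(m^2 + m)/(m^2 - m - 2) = m/(m - 2)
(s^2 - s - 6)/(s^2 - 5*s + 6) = (s + 2)/(s - 2)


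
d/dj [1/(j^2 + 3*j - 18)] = (-2*j - 3)/(j^2 + 3*j - 18)^2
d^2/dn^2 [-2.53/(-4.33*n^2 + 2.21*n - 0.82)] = (-94.869434*n^2 + 48.420658*n + 2.53*(8.66*n - 2.21)*(17.32*n - 4.42) - 17.966036)/(4.33*n^2 - 2.21*n + 0.82)^3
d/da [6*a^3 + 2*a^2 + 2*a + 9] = 18*a^2 + 4*a + 2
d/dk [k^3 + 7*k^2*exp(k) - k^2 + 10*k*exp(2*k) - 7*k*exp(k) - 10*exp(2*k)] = 7*k^2*exp(k) + 3*k^2 + 20*k*exp(2*k) + 7*k*exp(k) - 2*k - 10*exp(2*k) - 7*exp(k)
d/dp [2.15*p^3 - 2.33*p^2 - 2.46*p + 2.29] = 6.45*p^2 - 4.66*p - 2.46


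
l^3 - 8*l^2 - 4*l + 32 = (l - 8)*(l - 2)*(l + 2)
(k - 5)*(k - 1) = k^2 - 6*k + 5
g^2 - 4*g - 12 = (g - 6)*(g + 2)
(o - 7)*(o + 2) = o^2 - 5*o - 14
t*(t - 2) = t^2 - 2*t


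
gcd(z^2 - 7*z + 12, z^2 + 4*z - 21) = z - 3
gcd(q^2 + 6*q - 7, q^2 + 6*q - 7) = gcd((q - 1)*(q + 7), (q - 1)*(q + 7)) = q^2 + 6*q - 7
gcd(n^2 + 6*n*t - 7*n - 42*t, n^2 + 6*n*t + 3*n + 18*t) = n + 6*t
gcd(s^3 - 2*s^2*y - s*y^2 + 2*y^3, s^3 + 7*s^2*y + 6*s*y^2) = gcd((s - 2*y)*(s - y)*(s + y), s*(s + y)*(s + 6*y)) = s + y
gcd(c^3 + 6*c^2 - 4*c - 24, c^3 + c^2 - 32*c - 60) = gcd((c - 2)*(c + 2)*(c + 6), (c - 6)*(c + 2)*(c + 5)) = c + 2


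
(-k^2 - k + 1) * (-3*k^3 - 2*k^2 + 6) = 3*k^5 + 5*k^4 - k^3 - 8*k^2 - 6*k + 6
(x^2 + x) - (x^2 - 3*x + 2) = 4*x - 2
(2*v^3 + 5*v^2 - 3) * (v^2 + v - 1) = 2*v^5 + 7*v^4 + 3*v^3 - 8*v^2 - 3*v + 3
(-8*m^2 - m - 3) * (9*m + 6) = -72*m^3 - 57*m^2 - 33*m - 18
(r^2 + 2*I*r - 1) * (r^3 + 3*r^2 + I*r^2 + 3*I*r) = r^5 + 3*r^4 + 3*I*r^4 - 3*r^3 + 9*I*r^3 - 9*r^2 - I*r^2 - 3*I*r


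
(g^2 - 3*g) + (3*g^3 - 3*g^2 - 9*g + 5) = 3*g^3 - 2*g^2 - 12*g + 5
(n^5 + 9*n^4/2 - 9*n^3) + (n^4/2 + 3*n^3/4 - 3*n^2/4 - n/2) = n^5 + 5*n^4 - 33*n^3/4 - 3*n^2/4 - n/2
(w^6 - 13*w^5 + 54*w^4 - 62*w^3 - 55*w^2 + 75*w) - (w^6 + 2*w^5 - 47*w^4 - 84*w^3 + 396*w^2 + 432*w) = -15*w^5 + 101*w^4 + 22*w^3 - 451*w^2 - 357*w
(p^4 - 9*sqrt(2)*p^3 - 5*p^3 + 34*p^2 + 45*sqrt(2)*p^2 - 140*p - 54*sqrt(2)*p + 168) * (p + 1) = p^5 - 9*sqrt(2)*p^4 - 4*p^4 + 29*p^3 + 36*sqrt(2)*p^3 - 106*p^2 - 9*sqrt(2)*p^2 - 54*sqrt(2)*p + 28*p + 168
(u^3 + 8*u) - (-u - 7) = u^3 + 9*u + 7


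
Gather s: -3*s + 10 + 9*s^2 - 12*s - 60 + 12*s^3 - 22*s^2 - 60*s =12*s^3 - 13*s^2 - 75*s - 50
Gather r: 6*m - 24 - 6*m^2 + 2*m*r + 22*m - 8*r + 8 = -6*m^2 + 28*m + r*(2*m - 8) - 16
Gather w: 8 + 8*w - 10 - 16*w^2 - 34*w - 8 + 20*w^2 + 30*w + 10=4*w^2 + 4*w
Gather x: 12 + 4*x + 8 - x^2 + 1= -x^2 + 4*x + 21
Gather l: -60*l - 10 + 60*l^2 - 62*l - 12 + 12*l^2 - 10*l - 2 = 72*l^2 - 132*l - 24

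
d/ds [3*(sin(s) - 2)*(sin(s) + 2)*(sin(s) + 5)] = 3*(3*sin(s)^2 + 10*sin(s) - 4)*cos(s)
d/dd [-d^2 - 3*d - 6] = -2*d - 3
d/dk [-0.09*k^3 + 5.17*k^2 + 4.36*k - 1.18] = -0.27*k^2 + 10.34*k + 4.36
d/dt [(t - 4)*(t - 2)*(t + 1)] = 3*t^2 - 10*t + 2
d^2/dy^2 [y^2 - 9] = 2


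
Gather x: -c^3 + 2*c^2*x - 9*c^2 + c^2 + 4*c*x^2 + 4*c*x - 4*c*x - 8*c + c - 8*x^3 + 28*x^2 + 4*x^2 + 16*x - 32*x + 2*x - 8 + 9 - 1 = -c^3 - 8*c^2 - 7*c - 8*x^3 + x^2*(4*c + 32) + x*(2*c^2 - 14)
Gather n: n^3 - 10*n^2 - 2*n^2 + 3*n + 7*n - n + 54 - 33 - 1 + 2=n^3 - 12*n^2 + 9*n + 22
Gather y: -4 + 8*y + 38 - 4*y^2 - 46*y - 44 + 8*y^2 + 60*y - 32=4*y^2 + 22*y - 42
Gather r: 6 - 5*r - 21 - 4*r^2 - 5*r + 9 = -4*r^2 - 10*r - 6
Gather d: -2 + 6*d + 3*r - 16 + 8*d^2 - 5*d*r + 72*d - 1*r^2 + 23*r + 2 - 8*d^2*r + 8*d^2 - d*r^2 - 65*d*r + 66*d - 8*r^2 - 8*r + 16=d^2*(16 - 8*r) + d*(-r^2 - 70*r + 144) - 9*r^2 + 18*r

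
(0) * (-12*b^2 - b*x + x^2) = 0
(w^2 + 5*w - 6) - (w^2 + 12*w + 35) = -7*w - 41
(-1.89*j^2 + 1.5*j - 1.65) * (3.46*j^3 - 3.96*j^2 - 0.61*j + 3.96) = -6.5394*j^5 + 12.6744*j^4 - 10.4961*j^3 - 1.8654*j^2 + 6.9465*j - 6.534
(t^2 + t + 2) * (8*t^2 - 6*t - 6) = 8*t^4 + 2*t^3 + 4*t^2 - 18*t - 12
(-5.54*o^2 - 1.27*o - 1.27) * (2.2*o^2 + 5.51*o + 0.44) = -12.188*o^4 - 33.3194*o^3 - 12.2293*o^2 - 7.5565*o - 0.5588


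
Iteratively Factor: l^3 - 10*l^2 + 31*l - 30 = (l - 5)*(l^2 - 5*l + 6) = (l - 5)*(l - 3)*(l - 2)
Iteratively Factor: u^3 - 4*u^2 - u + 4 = (u - 4)*(u^2 - 1) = (u - 4)*(u - 1)*(u + 1)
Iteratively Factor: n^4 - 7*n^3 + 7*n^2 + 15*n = (n + 1)*(n^3 - 8*n^2 + 15*n) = (n - 5)*(n + 1)*(n^2 - 3*n) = (n - 5)*(n - 3)*(n + 1)*(n)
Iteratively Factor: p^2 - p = (p)*(p - 1)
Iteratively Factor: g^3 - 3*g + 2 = (g + 2)*(g^2 - 2*g + 1) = (g - 1)*(g + 2)*(g - 1)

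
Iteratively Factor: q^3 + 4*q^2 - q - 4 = (q - 1)*(q^2 + 5*q + 4) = (q - 1)*(q + 1)*(q + 4)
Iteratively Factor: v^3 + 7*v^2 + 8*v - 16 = (v + 4)*(v^2 + 3*v - 4) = (v - 1)*(v + 4)*(v + 4)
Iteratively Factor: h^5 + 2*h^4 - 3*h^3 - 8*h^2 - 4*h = (h + 1)*(h^4 + h^3 - 4*h^2 - 4*h) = h*(h + 1)*(h^3 + h^2 - 4*h - 4) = h*(h + 1)*(h + 2)*(h^2 - h - 2) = h*(h + 1)^2*(h + 2)*(h - 2)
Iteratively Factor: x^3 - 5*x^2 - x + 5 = (x - 1)*(x^2 - 4*x - 5) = (x - 5)*(x - 1)*(x + 1)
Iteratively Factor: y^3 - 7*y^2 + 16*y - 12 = (y - 2)*(y^2 - 5*y + 6) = (y - 3)*(y - 2)*(y - 2)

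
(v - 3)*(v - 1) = v^2 - 4*v + 3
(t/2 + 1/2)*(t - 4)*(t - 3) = t^3/2 - 3*t^2 + 5*t/2 + 6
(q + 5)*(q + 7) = q^2 + 12*q + 35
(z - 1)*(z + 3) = z^2 + 2*z - 3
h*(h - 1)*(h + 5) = h^3 + 4*h^2 - 5*h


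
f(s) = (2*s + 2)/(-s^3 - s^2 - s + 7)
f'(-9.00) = -0.00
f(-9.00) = -0.02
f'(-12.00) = 0.00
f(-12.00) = -0.01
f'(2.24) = 0.83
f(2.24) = -0.56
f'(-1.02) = 0.25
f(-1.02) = -0.00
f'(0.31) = 0.42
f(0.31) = 0.40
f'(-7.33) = -0.01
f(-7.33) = -0.04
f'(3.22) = 0.15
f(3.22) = -0.21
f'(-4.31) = -0.03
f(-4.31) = -0.09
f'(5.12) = 0.03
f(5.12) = -0.08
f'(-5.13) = -0.02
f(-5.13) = -0.07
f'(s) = (2*s + 2)*(3*s^2 + 2*s + 1)/(-s^3 - s^2 - s + 7)^2 + 2/(-s^3 - s^2 - s + 7)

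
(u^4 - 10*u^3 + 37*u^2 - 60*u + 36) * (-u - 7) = -u^5 + 3*u^4 + 33*u^3 - 199*u^2 + 384*u - 252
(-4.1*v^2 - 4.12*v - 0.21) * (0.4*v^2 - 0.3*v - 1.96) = -1.64*v^4 - 0.418*v^3 + 9.188*v^2 + 8.1382*v + 0.4116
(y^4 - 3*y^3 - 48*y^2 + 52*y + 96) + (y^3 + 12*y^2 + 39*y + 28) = y^4 - 2*y^3 - 36*y^2 + 91*y + 124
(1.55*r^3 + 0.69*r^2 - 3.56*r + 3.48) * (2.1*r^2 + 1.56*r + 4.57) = 3.255*r^5 + 3.867*r^4 + 0.6839*r^3 + 4.9077*r^2 - 10.8404*r + 15.9036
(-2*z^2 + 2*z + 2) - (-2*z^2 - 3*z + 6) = 5*z - 4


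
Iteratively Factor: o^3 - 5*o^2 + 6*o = (o)*(o^2 - 5*o + 6) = o*(o - 2)*(o - 3)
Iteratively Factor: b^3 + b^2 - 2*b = (b - 1)*(b^2 + 2*b) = (b - 1)*(b + 2)*(b)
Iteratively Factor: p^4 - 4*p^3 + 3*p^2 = (p)*(p^3 - 4*p^2 + 3*p) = p*(p - 1)*(p^2 - 3*p) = p*(p - 3)*(p - 1)*(p)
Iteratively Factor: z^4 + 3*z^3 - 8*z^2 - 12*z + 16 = (z + 2)*(z^3 + z^2 - 10*z + 8) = (z + 2)*(z + 4)*(z^2 - 3*z + 2) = (z - 2)*(z + 2)*(z + 4)*(z - 1)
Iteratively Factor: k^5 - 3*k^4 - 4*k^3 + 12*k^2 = (k - 3)*(k^4 - 4*k^2) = (k - 3)*(k + 2)*(k^3 - 2*k^2) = k*(k - 3)*(k + 2)*(k^2 - 2*k) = k*(k - 3)*(k - 2)*(k + 2)*(k)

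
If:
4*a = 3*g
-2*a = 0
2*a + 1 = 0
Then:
No Solution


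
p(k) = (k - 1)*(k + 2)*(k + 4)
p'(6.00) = 170.00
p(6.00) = 400.00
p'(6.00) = 170.00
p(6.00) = 400.00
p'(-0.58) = -2.79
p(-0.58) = -7.67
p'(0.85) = 12.67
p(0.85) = -2.07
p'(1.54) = 24.51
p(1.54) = 10.59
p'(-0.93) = -4.71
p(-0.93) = -6.34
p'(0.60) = 9.08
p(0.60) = -4.78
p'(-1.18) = -5.62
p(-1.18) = -5.04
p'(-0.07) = 1.31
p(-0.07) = -8.12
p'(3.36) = 69.47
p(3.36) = 93.10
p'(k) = (k - 1)*(k + 2) + (k - 1)*(k + 4) + (k + 2)*(k + 4) = 3*k^2 + 10*k + 2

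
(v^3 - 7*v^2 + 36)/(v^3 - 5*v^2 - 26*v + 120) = (v^2 - v - 6)/(v^2 + v - 20)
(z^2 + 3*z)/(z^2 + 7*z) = (z + 3)/(z + 7)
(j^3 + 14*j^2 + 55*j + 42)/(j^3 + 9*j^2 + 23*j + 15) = (j^2 + 13*j + 42)/(j^2 + 8*j + 15)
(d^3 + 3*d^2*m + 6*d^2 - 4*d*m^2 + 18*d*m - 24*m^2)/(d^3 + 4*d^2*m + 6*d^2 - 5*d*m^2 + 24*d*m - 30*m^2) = (d + 4*m)/(d + 5*m)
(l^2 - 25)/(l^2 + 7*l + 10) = (l - 5)/(l + 2)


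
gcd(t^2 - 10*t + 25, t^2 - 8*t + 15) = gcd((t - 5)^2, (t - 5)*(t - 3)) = t - 5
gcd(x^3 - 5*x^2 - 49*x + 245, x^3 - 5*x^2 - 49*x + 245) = x^3 - 5*x^2 - 49*x + 245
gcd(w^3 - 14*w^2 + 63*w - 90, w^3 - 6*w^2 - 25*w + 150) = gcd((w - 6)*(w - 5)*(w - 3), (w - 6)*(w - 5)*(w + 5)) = w^2 - 11*w + 30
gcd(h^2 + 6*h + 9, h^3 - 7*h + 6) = h + 3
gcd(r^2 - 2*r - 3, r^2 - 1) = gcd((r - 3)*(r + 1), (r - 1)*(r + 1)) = r + 1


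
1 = 1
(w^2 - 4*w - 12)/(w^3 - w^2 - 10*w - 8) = (w - 6)/(w^2 - 3*w - 4)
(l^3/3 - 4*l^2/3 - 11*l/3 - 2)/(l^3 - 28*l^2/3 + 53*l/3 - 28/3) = (l^3 - 4*l^2 - 11*l - 6)/(3*l^3 - 28*l^2 + 53*l - 28)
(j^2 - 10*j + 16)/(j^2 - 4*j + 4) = (j - 8)/(j - 2)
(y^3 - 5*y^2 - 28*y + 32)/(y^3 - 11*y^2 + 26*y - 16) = (y + 4)/(y - 2)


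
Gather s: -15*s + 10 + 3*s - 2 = 8 - 12*s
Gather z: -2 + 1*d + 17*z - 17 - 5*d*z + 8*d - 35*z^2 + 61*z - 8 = 9*d - 35*z^2 + z*(78 - 5*d) - 27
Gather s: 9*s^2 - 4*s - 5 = 9*s^2 - 4*s - 5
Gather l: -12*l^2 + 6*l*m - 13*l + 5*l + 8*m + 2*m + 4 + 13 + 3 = -12*l^2 + l*(6*m - 8) + 10*m + 20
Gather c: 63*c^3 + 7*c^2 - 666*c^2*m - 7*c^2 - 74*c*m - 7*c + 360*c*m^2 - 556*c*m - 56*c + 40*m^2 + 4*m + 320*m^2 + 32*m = 63*c^3 - 666*c^2*m + c*(360*m^2 - 630*m - 63) + 360*m^2 + 36*m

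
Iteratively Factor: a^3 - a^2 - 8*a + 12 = (a - 2)*(a^2 + a - 6) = (a - 2)^2*(a + 3)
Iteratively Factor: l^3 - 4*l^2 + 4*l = (l)*(l^2 - 4*l + 4) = l*(l - 2)*(l - 2)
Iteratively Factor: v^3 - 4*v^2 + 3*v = (v - 3)*(v^2 - v) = (v - 3)*(v - 1)*(v)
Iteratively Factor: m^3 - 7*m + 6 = (m + 3)*(m^2 - 3*m + 2) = (m - 2)*(m + 3)*(m - 1)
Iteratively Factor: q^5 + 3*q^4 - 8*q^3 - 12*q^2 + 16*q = (q - 2)*(q^4 + 5*q^3 + 2*q^2 - 8*q) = (q - 2)*(q + 2)*(q^3 + 3*q^2 - 4*q) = (q - 2)*(q + 2)*(q + 4)*(q^2 - q) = q*(q - 2)*(q + 2)*(q + 4)*(q - 1)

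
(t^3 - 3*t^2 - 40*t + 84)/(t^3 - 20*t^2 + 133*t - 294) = (t^2 + 4*t - 12)/(t^2 - 13*t + 42)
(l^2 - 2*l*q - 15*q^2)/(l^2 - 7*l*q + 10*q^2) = (-l - 3*q)/(-l + 2*q)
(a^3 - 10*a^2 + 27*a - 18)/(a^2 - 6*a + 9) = (a^2 - 7*a + 6)/(a - 3)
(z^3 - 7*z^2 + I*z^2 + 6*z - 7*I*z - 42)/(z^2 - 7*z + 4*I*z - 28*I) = (z^2 + I*z + 6)/(z + 4*I)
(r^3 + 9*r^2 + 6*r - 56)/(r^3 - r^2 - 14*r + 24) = (r + 7)/(r - 3)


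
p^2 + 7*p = p*(p + 7)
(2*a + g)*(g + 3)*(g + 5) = 2*a*g^2 + 16*a*g + 30*a + g^3 + 8*g^2 + 15*g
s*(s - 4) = s^2 - 4*s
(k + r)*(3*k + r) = 3*k^2 + 4*k*r + r^2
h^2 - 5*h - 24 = (h - 8)*(h + 3)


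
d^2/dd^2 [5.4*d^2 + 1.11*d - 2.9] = 10.8000000000000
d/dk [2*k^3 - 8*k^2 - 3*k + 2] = 6*k^2 - 16*k - 3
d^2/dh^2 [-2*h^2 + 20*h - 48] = -4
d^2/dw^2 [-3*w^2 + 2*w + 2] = -6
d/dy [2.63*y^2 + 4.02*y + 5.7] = 5.26*y + 4.02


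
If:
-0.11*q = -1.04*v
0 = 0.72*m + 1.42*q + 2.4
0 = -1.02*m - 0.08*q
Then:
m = 0.14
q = -1.76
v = -0.19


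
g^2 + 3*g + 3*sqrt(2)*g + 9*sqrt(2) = (g + 3)*(g + 3*sqrt(2))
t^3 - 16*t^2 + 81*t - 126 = (t - 7)*(t - 6)*(t - 3)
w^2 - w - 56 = (w - 8)*(w + 7)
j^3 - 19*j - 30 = (j - 5)*(j + 2)*(j + 3)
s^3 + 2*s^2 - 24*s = s*(s - 4)*(s + 6)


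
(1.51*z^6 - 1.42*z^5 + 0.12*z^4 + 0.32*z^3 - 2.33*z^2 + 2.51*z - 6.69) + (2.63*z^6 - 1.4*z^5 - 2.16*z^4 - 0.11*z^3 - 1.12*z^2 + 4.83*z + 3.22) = 4.14*z^6 - 2.82*z^5 - 2.04*z^4 + 0.21*z^3 - 3.45*z^2 + 7.34*z - 3.47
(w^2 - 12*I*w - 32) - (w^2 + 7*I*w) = -19*I*w - 32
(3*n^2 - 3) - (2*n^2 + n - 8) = n^2 - n + 5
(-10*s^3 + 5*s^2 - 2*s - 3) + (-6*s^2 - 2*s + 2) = -10*s^3 - s^2 - 4*s - 1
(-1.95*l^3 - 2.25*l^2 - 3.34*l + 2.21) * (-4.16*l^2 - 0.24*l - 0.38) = 8.112*l^5 + 9.828*l^4 + 15.1754*l^3 - 7.537*l^2 + 0.7388*l - 0.8398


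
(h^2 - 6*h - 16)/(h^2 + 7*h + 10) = (h - 8)/(h + 5)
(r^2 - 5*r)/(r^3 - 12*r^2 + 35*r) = 1/(r - 7)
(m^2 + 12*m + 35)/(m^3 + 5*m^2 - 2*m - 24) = (m^2 + 12*m + 35)/(m^3 + 5*m^2 - 2*m - 24)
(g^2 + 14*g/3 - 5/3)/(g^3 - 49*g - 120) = (g - 1/3)/(g^2 - 5*g - 24)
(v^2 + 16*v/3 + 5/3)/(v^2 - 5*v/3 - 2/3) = (v + 5)/(v - 2)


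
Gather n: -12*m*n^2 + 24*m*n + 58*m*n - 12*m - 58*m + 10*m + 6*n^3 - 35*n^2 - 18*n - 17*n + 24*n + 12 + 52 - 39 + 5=-60*m + 6*n^3 + n^2*(-12*m - 35) + n*(82*m - 11) + 30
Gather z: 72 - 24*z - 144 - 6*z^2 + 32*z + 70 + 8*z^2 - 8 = 2*z^2 + 8*z - 10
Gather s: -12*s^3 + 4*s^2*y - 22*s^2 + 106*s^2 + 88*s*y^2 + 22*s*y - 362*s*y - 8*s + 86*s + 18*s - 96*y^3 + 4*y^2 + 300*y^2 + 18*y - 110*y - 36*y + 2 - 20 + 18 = -12*s^3 + s^2*(4*y + 84) + s*(88*y^2 - 340*y + 96) - 96*y^3 + 304*y^2 - 128*y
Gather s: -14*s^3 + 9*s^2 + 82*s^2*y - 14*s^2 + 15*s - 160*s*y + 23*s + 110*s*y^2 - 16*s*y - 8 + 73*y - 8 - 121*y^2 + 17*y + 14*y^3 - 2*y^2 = -14*s^3 + s^2*(82*y - 5) + s*(110*y^2 - 176*y + 38) + 14*y^3 - 123*y^2 + 90*y - 16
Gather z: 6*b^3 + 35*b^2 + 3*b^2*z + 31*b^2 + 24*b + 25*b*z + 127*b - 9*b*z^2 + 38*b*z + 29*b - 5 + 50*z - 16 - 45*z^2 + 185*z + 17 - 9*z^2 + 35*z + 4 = 6*b^3 + 66*b^2 + 180*b + z^2*(-9*b - 54) + z*(3*b^2 + 63*b + 270)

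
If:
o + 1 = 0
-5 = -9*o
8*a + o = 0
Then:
No Solution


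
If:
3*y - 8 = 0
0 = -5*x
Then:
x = 0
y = 8/3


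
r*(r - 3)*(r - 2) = r^3 - 5*r^2 + 6*r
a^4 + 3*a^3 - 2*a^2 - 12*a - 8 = (a - 2)*(a + 1)*(a + 2)^2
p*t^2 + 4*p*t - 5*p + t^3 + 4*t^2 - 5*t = (p + t)*(t - 1)*(t + 5)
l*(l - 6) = l^2 - 6*l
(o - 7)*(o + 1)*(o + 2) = o^3 - 4*o^2 - 19*o - 14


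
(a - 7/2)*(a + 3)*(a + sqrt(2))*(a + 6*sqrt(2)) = a^4 - a^3/2 + 7*sqrt(2)*a^3 - 7*sqrt(2)*a^2/2 + 3*a^2/2 - 147*sqrt(2)*a/2 - 6*a - 126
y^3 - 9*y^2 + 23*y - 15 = (y - 5)*(y - 3)*(y - 1)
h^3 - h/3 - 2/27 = (h - 2/3)*(h + 1/3)^2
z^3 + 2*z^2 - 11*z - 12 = (z - 3)*(z + 1)*(z + 4)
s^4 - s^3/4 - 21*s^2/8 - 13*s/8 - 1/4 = (s - 2)*(s + 1/4)*(s + 1/2)*(s + 1)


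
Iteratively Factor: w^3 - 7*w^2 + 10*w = (w - 2)*(w^2 - 5*w) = w*(w - 2)*(w - 5)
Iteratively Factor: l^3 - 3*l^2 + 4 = (l + 1)*(l^2 - 4*l + 4) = (l - 2)*(l + 1)*(l - 2)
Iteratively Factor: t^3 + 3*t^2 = (t)*(t^2 + 3*t) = t^2*(t + 3)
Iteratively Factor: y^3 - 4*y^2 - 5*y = (y + 1)*(y^2 - 5*y) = y*(y + 1)*(y - 5)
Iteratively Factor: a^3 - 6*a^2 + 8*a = (a - 2)*(a^2 - 4*a) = (a - 4)*(a - 2)*(a)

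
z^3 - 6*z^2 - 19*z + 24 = (z - 8)*(z - 1)*(z + 3)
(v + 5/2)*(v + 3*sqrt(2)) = v^2 + 5*v/2 + 3*sqrt(2)*v + 15*sqrt(2)/2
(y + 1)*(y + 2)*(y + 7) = y^3 + 10*y^2 + 23*y + 14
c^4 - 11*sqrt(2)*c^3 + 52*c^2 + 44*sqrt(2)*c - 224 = (c - 2)*(c + 2)*(c - 7*sqrt(2))*(c - 4*sqrt(2))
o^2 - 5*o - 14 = (o - 7)*(o + 2)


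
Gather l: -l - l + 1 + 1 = 2 - 2*l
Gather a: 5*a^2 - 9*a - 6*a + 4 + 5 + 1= 5*a^2 - 15*a + 10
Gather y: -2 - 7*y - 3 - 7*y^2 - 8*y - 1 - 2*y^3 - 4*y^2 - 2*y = -2*y^3 - 11*y^2 - 17*y - 6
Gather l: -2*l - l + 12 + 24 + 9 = 45 - 3*l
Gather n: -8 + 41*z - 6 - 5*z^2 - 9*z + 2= -5*z^2 + 32*z - 12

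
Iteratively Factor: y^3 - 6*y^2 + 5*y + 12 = (y - 3)*(y^2 - 3*y - 4) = (y - 3)*(y + 1)*(y - 4)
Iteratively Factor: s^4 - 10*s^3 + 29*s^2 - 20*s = (s)*(s^3 - 10*s^2 + 29*s - 20) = s*(s - 1)*(s^2 - 9*s + 20) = s*(s - 4)*(s - 1)*(s - 5)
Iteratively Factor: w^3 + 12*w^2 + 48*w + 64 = (w + 4)*(w^2 + 8*w + 16) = (w + 4)^2*(w + 4)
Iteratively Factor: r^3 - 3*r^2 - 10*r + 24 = (r - 2)*(r^2 - r - 12) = (r - 2)*(r + 3)*(r - 4)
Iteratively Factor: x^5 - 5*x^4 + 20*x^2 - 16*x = (x - 1)*(x^4 - 4*x^3 - 4*x^2 + 16*x) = (x - 4)*(x - 1)*(x^3 - 4*x) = x*(x - 4)*(x - 1)*(x^2 - 4) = x*(x - 4)*(x - 1)*(x + 2)*(x - 2)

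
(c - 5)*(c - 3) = c^2 - 8*c + 15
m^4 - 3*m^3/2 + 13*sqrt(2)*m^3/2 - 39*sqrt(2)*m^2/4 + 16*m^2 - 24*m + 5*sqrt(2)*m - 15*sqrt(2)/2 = (m - 3/2)*(m + sqrt(2)/2)*(m + sqrt(2))*(m + 5*sqrt(2))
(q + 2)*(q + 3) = q^2 + 5*q + 6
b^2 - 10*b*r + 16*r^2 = (b - 8*r)*(b - 2*r)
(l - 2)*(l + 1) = l^2 - l - 2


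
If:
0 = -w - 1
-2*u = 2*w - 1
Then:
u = 3/2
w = -1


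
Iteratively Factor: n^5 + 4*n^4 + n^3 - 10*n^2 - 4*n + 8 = (n + 2)*(n^4 + 2*n^3 - 3*n^2 - 4*n + 4) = (n + 2)^2*(n^3 - 3*n + 2) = (n - 1)*(n + 2)^2*(n^2 + n - 2) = (n - 1)^2*(n + 2)^2*(n + 2)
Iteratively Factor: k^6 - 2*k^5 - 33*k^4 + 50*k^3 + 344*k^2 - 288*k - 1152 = (k + 4)*(k^5 - 6*k^4 - 9*k^3 + 86*k^2 - 288) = (k + 2)*(k + 4)*(k^4 - 8*k^3 + 7*k^2 + 72*k - 144) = (k - 4)*(k + 2)*(k + 4)*(k^3 - 4*k^2 - 9*k + 36) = (k - 4)^2*(k + 2)*(k + 4)*(k^2 - 9) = (k - 4)^2*(k + 2)*(k + 3)*(k + 4)*(k - 3)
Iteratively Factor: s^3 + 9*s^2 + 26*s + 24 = (s + 2)*(s^2 + 7*s + 12) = (s + 2)*(s + 3)*(s + 4)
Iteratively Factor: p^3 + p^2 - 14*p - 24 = (p + 3)*(p^2 - 2*p - 8) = (p - 4)*(p + 3)*(p + 2)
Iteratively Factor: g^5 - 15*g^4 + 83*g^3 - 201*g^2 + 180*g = (g - 3)*(g^4 - 12*g^3 + 47*g^2 - 60*g) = (g - 4)*(g - 3)*(g^3 - 8*g^2 + 15*g) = (g - 4)*(g - 3)^2*(g^2 - 5*g) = g*(g - 4)*(g - 3)^2*(g - 5)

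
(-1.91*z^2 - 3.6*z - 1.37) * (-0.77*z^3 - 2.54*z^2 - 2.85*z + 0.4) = 1.4707*z^5 + 7.6234*z^4 + 15.6424*z^3 + 12.9758*z^2 + 2.4645*z - 0.548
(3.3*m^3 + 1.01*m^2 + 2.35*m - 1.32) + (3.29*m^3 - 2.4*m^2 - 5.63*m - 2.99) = 6.59*m^3 - 1.39*m^2 - 3.28*m - 4.31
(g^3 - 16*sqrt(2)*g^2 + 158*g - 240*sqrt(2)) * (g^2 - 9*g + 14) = g^5 - 16*sqrt(2)*g^4 - 9*g^4 + 172*g^3 + 144*sqrt(2)*g^3 - 1422*g^2 - 464*sqrt(2)*g^2 + 2212*g + 2160*sqrt(2)*g - 3360*sqrt(2)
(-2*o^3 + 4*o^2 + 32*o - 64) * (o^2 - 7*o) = -2*o^5 + 18*o^4 + 4*o^3 - 288*o^2 + 448*o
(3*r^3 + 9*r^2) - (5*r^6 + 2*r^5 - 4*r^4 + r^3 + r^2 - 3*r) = -5*r^6 - 2*r^5 + 4*r^4 + 2*r^3 + 8*r^2 + 3*r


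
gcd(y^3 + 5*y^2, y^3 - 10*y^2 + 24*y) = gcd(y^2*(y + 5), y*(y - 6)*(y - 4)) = y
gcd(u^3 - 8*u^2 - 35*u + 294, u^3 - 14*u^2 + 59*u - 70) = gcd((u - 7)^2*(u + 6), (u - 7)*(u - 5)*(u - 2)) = u - 7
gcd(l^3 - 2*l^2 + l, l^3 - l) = l^2 - l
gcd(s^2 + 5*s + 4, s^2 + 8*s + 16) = s + 4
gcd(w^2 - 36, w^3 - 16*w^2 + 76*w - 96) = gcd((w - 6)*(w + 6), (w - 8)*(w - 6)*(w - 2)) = w - 6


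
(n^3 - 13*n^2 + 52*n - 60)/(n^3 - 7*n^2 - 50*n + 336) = (n^2 - 7*n + 10)/(n^2 - n - 56)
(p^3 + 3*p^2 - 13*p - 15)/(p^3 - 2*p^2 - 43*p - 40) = (p - 3)/(p - 8)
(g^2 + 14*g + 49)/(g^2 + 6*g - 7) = (g + 7)/(g - 1)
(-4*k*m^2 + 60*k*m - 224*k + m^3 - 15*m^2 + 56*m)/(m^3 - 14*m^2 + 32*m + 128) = (-4*k*m + 28*k + m^2 - 7*m)/(m^2 - 6*m - 16)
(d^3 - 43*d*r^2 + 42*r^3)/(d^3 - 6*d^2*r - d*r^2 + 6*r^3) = (d + 7*r)/(d + r)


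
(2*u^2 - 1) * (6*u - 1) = 12*u^3 - 2*u^2 - 6*u + 1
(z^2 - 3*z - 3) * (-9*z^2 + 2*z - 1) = -9*z^4 + 29*z^3 + 20*z^2 - 3*z + 3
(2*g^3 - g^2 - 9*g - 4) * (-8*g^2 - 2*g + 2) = -16*g^5 + 4*g^4 + 78*g^3 + 48*g^2 - 10*g - 8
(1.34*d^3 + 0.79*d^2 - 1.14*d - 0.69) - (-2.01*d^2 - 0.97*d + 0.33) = 1.34*d^3 + 2.8*d^2 - 0.17*d - 1.02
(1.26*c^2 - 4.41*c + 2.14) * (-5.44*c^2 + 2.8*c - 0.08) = -6.8544*c^4 + 27.5184*c^3 - 24.0904*c^2 + 6.3448*c - 0.1712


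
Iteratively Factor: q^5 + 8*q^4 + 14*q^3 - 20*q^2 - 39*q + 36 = (q + 3)*(q^4 + 5*q^3 - q^2 - 17*q + 12) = (q - 1)*(q + 3)*(q^3 + 6*q^2 + 5*q - 12) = (q - 1)*(q + 3)^2*(q^2 + 3*q - 4) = (q - 1)^2*(q + 3)^2*(q + 4)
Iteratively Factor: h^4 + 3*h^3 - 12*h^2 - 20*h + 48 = (h + 3)*(h^3 - 12*h + 16) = (h - 2)*(h + 3)*(h^2 + 2*h - 8) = (h - 2)*(h + 3)*(h + 4)*(h - 2)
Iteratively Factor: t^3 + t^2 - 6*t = (t)*(t^2 + t - 6) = t*(t - 2)*(t + 3)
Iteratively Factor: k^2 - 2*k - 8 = (k + 2)*(k - 4)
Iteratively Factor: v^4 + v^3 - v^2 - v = (v + 1)*(v^3 - v) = v*(v + 1)*(v^2 - 1) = v*(v + 1)^2*(v - 1)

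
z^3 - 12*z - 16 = (z - 4)*(z + 2)^2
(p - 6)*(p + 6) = p^2 - 36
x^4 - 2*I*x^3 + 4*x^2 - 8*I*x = x*(x - 2*I)^2*(x + 2*I)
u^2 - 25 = (u - 5)*(u + 5)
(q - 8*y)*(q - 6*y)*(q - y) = q^3 - 15*q^2*y + 62*q*y^2 - 48*y^3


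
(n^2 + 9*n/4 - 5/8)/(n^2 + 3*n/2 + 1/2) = (8*n^2 + 18*n - 5)/(4*(2*n^2 + 3*n + 1))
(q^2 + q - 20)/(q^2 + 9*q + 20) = (q - 4)/(q + 4)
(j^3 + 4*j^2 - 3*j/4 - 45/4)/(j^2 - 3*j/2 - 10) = (2*j^2 + 3*j - 9)/(2*(j - 4))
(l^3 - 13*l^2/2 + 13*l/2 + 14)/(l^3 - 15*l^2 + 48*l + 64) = (l^2 - 15*l/2 + 14)/(l^2 - 16*l + 64)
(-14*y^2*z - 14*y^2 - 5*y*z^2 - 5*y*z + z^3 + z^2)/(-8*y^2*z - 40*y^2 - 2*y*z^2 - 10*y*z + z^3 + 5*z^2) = (7*y*z + 7*y - z^2 - z)/(4*y*z + 20*y - z^2 - 5*z)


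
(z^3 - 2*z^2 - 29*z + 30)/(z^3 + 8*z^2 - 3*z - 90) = (z^2 - 7*z + 6)/(z^2 + 3*z - 18)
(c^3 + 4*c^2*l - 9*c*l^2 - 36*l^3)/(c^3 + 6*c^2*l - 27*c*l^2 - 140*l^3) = (c^2 - 9*l^2)/(c^2 + 2*c*l - 35*l^2)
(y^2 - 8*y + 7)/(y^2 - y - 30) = (-y^2 + 8*y - 7)/(-y^2 + y + 30)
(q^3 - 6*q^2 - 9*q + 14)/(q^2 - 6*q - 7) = (q^2 + q - 2)/(q + 1)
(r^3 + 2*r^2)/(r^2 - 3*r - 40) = r^2*(r + 2)/(r^2 - 3*r - 40)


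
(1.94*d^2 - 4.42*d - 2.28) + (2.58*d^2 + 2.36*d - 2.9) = 4.52*d^2 - 2.06*d - 5.18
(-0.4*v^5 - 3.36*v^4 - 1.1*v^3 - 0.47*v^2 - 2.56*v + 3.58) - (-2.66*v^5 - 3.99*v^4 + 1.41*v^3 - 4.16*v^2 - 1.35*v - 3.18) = 2.26*v^5 + 0.63*v^4 - 2.51*v^3 + 3.69*v^2 - 1.21*v + 6.76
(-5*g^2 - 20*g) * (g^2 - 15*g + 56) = -5*g^4 + 55*g^3 + 20*g^2 - 1120*g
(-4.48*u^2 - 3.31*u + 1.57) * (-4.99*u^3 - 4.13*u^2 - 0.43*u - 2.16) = 22.3552*u^5 + 35.0193*u^4 + 7.7624*u^3 + 4.616*u^2 + 6.4745*u - 3.3912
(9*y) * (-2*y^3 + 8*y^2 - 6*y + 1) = -18*y^4 + 72*y^3 - 54*y^2 + 9*y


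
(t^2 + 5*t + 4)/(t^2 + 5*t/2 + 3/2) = 2*(t + 4)/(2*t + 3)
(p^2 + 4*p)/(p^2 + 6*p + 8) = p/(p + 2)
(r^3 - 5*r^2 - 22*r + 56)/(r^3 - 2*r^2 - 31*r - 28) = (r - 2)/(r + 1)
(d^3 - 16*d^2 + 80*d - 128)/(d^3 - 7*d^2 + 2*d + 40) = (d^2 - 12*d + 32)/(d^2 - 3*d - 10)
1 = 1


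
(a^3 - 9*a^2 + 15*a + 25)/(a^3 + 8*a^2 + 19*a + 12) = (a^2 - 10*a + 25)/(a^2 + 7*a + 12)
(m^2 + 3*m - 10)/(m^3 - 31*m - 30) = (m - 2)/(m^2 - 5*m - 6)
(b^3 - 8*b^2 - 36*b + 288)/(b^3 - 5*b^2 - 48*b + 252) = (b^2 - 2*b - 48)/(b^2 + b - 42)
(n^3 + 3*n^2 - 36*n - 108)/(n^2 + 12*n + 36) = (n^2 - 3*n - 18)/(n + 6)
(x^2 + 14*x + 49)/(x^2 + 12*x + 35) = (x + 7)/(x + 5)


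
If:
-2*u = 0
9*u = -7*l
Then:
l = 0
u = 0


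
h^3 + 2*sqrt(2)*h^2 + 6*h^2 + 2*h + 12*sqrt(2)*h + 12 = (h + 6)*(h + sqrt(2))^2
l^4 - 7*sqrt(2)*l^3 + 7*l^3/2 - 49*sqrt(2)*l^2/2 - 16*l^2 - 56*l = l*(l + 7/2)*(l - 8*sqrt(2))*(l + sqrt(2))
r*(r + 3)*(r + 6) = r^3 + 9*r^2 + 18*r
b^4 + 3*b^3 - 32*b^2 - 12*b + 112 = (b - 4)*(b - 2)*(b + 2)*(b + 7)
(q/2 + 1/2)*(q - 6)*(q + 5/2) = q^3/2 - 5*q^2/4 - 37*q/4 - 15/2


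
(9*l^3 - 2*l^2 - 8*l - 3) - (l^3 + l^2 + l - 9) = 8*l^3 - 3*l^2 - 9*l + 6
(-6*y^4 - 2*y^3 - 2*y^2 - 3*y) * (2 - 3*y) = 18*y^5 - 6*y^4 + 2*y^3 + 5*y^2 - 6*y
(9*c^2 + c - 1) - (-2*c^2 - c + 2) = 11*c^2 + 2*c - 3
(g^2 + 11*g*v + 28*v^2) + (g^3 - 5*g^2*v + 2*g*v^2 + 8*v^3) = g^3 - 5*g^2*v + g^2 + 2*g*v^2 + 11*g*v + 8*v^3 + 28*v^2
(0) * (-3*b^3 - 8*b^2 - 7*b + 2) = 0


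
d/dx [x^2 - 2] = 2*x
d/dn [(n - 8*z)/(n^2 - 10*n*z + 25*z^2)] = (n - 11*z)/(-n^3 + 15*n^2*z - 75*n*z^2 + 125*z^3)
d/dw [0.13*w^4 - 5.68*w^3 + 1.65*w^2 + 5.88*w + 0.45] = 0.52*w^3 - 17.04*w^2 + 3.3*w + 5.88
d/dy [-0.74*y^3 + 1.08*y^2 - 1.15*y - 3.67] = -2.22*y^2 + 2.16*y - 1.15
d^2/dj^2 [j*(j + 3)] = 2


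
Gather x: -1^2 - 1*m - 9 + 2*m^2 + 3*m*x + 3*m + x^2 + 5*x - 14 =2*m^2 + 2*m + x^2 + x*(3*m + 5) - 24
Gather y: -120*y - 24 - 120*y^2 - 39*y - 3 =-120*y^2 - 159*y - 27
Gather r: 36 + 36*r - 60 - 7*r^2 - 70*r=-7*r^2 - 34*r - 24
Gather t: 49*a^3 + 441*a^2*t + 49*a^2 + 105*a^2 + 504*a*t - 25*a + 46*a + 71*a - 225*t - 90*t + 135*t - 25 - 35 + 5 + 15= 49*a^3 + 154*a^2 + 92*a + t*(441*a^2 + 504*a - 180) - 40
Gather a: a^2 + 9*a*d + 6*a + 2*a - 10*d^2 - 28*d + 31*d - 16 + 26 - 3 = a^2 + a*(9*d + 8) - 10*d^2 + 3*d + 7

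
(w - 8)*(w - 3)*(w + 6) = w^3 - 5*w^2 - 42*w + 144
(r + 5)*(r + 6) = r^2 + 11*r + 30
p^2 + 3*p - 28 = (p - 4)*(p + 7)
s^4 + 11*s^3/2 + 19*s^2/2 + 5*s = s*(s + 1)*(s + 2)*(s + 5/2)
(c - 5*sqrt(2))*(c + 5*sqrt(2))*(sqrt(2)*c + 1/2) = sqrt(2)*c^3 + c^2/2 - 50*sqrt(2)*c - 25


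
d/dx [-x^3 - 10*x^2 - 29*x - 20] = -3*x^2 - 20*x - 29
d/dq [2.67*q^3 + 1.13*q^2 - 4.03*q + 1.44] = 8.01*q^2 + 2.26*q - 4.03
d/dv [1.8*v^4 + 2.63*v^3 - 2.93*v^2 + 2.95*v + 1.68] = 7.2*v^3 + 7.89*v^2 - 5.86*v + 2.95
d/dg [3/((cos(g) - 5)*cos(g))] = 3*(2*cos(g) - 5)*sin(g)/((cos(g) - 5)^2*cos(g)^2)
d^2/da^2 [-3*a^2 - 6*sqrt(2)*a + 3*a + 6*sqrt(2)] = -6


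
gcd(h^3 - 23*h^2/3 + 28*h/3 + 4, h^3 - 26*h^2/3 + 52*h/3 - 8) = h^2 - 8*h + 12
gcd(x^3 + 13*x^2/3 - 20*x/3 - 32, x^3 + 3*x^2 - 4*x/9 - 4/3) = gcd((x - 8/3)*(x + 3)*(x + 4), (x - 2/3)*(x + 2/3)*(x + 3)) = x + 3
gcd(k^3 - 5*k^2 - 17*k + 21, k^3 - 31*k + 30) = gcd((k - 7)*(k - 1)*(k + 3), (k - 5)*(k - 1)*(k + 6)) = k - 1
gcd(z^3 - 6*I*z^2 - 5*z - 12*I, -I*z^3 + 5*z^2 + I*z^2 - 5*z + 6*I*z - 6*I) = 1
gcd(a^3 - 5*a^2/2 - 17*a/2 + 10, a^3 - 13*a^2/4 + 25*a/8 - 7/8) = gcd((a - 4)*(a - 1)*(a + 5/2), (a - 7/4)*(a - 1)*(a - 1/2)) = a - 1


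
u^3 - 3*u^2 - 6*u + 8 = (u - 4)*(u - 1)*(u + 2)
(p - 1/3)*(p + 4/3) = p^2 + p - 4/9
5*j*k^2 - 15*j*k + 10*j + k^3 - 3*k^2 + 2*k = (5*j + k)*(k - 2)*(k - 1)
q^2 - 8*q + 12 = (q - 6)*(q - 2)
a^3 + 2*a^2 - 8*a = a*(a - 2)*(a + 4)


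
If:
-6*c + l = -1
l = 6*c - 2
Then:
No Solution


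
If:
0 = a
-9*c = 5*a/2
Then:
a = 0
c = 0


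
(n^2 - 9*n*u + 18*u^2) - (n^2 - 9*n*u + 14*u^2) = 4*u^2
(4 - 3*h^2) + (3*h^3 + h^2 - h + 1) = 3*h^3 - 2*h^2 - h + 5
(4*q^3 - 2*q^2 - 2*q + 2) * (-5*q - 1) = -20*q^4 + 6*q^3 + 12*q^2 - 8*q - 2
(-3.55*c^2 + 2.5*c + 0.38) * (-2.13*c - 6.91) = 7.5615*c^3 + 19.2055*c^2 - 18.0844*c - 2.6258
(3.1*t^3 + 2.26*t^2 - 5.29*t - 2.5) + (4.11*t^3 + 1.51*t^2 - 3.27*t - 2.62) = 7.21*t^3 + 3.77*t^2 - 8.56*t - 5.12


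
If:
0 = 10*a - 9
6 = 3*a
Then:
No Solution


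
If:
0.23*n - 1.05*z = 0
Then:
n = 4.56521739130435*z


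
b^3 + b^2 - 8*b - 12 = (b - 3)*(b + 2)^2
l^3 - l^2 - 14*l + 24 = (l - 3)*(l - 2)*(l + 4)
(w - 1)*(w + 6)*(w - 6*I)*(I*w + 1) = I*w^4 + 7*w^3 + 5*I*w^3 + 35*w^2 - 12*I*w^2 - 42*w - 30*I*w + 36*I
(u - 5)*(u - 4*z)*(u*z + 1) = u^3*z - 4*u^2*z^2 - 5*u^2*z + u^2 + 20*u*z^2 - 4*u*z - 5*u + 20*z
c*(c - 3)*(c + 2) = c^3 - c^2 - 6*c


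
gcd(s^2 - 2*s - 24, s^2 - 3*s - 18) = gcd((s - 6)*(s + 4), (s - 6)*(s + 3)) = s - 6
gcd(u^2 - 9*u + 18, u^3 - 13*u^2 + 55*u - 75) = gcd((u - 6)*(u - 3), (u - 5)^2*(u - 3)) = u - 3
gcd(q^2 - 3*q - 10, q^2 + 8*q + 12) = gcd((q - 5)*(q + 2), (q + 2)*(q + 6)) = q + 2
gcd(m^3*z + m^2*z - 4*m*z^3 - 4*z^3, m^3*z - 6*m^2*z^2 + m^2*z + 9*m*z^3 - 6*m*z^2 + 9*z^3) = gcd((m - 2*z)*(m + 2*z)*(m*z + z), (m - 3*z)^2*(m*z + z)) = m*z + z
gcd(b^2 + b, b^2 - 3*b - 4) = b + 1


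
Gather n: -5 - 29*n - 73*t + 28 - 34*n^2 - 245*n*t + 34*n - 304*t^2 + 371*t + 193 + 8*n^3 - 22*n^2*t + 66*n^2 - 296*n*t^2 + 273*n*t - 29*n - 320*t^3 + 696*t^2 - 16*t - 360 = 8*n^3 + n^2*(32 - 22*t) + n*(-296*t^2 + 28*t - 24) - 320*t^3 + 392*t^2 + 282*t - 144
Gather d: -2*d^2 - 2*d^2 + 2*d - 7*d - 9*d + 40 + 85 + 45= -4*d^2 - 14*d + 170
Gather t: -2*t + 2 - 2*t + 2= 4 - 4*t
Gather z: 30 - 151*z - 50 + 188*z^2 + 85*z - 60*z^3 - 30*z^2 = -60*z^3 + 158*z^2 - 66*z - 20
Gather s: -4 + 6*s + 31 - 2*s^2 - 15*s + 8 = -2*s^2 - 9*s + 35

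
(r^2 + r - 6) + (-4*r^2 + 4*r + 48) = -3*r^2 + 5*r + 42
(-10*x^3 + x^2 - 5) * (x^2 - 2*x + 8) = -10*x^5 + 21*x^4 - 82*x^3 + 3*x^2 + 10*x - 40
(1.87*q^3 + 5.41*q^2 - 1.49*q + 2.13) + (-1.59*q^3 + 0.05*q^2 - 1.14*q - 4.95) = 0.28*q^3 + 5.46*q^2 - 2.63*q - 2.82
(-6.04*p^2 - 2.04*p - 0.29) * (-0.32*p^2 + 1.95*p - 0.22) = 1.9328*p^4 - 11.1252*p^3 - 2.5564*p^2 - 0.1167*p + 0.0638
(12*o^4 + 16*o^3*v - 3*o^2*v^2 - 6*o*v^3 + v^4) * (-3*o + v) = -36*o^5 - 36*o^4*v + 25*o^3*v^2 + 15*o^2*v^3 - 9*o*v^4 + v^5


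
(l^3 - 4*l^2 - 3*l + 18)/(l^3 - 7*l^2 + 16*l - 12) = (l^2 - l - 6)/(l^2 - 4*l + 4)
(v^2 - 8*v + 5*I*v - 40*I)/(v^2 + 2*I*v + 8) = (v^2 + v*(-8 + 5*I) - 40*I)/(v^2 + 2*I*v + 8)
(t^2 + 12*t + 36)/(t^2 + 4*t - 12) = (t + 6)/(t - 2)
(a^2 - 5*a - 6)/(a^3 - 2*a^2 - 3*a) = (a - 6)/(a*(a - 3))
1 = 1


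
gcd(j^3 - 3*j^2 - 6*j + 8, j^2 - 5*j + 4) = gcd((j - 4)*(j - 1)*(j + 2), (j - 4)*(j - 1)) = j^2 - 5*j + 4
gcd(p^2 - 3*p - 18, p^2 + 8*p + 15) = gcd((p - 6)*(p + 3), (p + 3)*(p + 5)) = p + 3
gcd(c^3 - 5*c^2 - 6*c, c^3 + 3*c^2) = c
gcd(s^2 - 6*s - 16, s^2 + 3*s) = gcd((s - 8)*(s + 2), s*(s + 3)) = 1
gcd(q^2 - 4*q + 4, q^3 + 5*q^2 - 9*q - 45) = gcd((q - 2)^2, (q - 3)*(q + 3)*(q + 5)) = 1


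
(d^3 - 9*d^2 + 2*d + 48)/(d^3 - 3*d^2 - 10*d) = (d^2 - 11*d + 24)/(d*(d - 5))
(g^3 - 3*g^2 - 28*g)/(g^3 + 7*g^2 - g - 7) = g*(g^2 - 3*g - 28)/(g^3 + 7*g^2 - g - 7)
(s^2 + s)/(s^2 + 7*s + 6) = s/(s + 6)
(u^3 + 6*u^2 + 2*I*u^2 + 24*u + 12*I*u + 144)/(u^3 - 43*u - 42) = (u^2 + 2*I*u + 24)/(u^2 - 6*u - 7)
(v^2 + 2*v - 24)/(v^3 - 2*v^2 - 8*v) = (v + 6)/(v*(v + 2))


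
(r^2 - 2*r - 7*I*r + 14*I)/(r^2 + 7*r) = (r^2 - 2*r - 7*I*r + 14*I)/(r*(r + 7))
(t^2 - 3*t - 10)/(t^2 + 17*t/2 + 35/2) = 2*(t^2 - 3*t - 10)/(2*t^2 + 17*t + 35)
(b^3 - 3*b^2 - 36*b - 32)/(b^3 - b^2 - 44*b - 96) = (b + 1)/(b + 3)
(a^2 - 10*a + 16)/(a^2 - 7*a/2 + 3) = 2*(a - 8)/(2*a - 3)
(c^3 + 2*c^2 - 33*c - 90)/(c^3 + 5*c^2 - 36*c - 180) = (c + 3)/(c + 6)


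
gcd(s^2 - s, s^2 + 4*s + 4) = 1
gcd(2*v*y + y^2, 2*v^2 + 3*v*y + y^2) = 2*v + y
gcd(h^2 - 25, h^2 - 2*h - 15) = h - 5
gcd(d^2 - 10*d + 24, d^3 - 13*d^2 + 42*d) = d - 6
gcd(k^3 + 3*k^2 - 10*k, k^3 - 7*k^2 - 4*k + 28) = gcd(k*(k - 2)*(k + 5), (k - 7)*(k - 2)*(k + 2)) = k - 2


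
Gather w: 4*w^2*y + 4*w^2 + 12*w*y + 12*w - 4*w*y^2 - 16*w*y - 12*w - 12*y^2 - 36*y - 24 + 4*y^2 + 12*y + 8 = w^2*(4*y + 4) + w*(-4*y^2 - 4*y) - 8*y^2 - 24*y - 16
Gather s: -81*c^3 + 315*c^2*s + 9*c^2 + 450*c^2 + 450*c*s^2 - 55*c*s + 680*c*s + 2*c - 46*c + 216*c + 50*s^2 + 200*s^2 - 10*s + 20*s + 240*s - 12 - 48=-81*c^3 + 459*c^2 + 172*c + s^2*(450*c + 250) + s*(315*c^2 + 625*c + 250) - 60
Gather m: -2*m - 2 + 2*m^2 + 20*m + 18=2*m^2 + 18*m + 16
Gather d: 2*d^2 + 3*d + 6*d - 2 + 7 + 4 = 2*d^2 + 9*d + 9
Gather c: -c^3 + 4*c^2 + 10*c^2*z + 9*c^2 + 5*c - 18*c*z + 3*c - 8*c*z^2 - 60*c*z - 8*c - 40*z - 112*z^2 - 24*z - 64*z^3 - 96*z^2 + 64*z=-c^3 + c^2*(10*z + 13) + c*(-8*z^2 - 78*z) - 64*z^3 - 208*z^2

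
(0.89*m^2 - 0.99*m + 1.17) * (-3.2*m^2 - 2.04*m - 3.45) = -2.848*m^4 + 1.3524*m^3 - 4.7949*m^2 + 1.0287*m - 4.0365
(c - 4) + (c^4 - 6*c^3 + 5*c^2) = c^4 - 6*c^3 + 5*c^2 + c - 4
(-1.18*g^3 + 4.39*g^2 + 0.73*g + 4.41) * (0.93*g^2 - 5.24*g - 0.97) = -1.0974*g^5 + 10.2659*g^4 - 21.1801*g^3 - 3.9822*g^2 - 23.8165*g - 4.2777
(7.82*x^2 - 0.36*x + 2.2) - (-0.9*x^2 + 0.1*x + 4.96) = 8.72*x^2 - 0.46*x - 2.76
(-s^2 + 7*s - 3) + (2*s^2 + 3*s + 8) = s^2 + 10*s + 5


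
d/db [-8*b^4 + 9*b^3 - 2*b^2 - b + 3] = -32*b^3 + 27*b^2 - 4*b - 1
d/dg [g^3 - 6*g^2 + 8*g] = 3*g^2 - 12*g + 8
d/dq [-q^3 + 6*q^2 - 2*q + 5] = -3*q^2 + 12*q - 2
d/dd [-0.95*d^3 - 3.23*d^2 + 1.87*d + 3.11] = -2.85*d^2 - 6.46*d + 1.87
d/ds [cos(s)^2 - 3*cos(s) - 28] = (3 - 2*cos(s))*sin(s)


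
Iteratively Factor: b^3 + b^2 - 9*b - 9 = (b + 3)*(b^2 - 2*b - 3) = (b + 1)*(b + 3)*(b - 3)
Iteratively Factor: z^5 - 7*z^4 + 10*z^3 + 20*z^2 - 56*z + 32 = (z - 1)*(z^4 - 6*z^3 + 4*z^2 + 24*z - 32) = (z - 1)*(z + 2)*(z^3 - 8*z^2 + 20*z - 16) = (z - 2)*(z - 1)*(z + 2)*(z^2 - 6*z + 8) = (z - 2)^2*(z - 1)*(z + 2)*(z - 4)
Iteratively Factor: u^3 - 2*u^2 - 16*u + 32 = (u + 4)*(u^2 - 6*u + 8) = (u - 4)*(u + 4)*(u - 2)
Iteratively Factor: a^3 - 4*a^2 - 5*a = (a)*(a^2 - 4*a - 5) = a*(a - 5)*(a + 1)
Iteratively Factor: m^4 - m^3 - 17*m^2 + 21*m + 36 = (m - 3)*(m^3 + 2*m^2 - 11*m - 12) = (m - 3)*(m + 1)*(m^2 + m - 12) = (m - 3)^2*(m + 1)*(m + 4)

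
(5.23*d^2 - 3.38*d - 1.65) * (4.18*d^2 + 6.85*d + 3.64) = 21.8614*d^4 + 21.6971*d^3 - 11.0128*d^2 - 23.6057*d - 6.006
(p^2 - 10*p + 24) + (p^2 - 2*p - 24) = 2*p^2 - 12*p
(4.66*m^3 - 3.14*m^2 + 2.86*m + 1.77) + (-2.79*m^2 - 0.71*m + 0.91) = 4.66*m^3 - 5.93*m^2 + 2.15*m + 2.68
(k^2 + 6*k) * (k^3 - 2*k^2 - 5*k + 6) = k^5 + 4*k^4 - 17*k^3 - 24*k^2 + 36*k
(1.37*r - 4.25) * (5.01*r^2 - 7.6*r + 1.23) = 6.8637*r^3 - 31.7045*r^2 + 33.9851*r - 5.2275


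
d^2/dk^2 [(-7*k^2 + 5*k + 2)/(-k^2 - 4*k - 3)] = 2*(-33*k^3 - 69*k^2 + 21*k + 97)/(k^6 + 12*k^5 + 57*k^4 + 136*k^3 + 171*k^2 + 108*k + 27)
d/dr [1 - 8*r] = -8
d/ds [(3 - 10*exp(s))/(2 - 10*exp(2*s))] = 5*(-(10*exp(s) - 3)*exp(s) + 5*exp(2*s) - 1)*exp(s)/(5*exp(2*s) - 1)^2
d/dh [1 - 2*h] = -2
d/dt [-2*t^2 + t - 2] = 1 - 4*t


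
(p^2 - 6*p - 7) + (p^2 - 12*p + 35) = 2*p^2 - 18*p + 28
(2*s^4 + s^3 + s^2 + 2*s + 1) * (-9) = -18*s^4 - 9*s^3 - 9*s^2 - 18*s - 9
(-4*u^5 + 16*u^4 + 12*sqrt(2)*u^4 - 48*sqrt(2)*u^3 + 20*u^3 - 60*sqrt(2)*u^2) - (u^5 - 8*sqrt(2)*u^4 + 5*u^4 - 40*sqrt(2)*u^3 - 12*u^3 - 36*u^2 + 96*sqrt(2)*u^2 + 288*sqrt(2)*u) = -5*u^5 + 11*u^4 + 20*sqrt(2)*u^4 - 8*sqrt(2)*u^3 + 32*u^3 - 156*sqrt(2)*u^2 + 36*u^2 - 288*sqrt(2)*u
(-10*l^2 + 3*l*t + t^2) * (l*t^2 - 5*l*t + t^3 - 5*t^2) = -10*l^3*t^2 + 50*l^3*t - 7*l^2*t^3 + 35*l^2*t^2 + 4*l*t^4 - 20*l*t^3 + t^5 - 5*t^4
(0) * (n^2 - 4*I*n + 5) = 0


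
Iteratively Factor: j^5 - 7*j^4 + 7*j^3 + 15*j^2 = (j + 1)*(j^4 - 8*j^3 + 15*j^2) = j*(j + 1)*(j^3 - 8*j^2 + 15*j) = j*(j - 5)*(j + 1)*(j^2 - 3*j) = j^2*(j - 5)*(j + 1)*(j - 3)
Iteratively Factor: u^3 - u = (u)*(u^2 - 1) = u*(u + 1)*(u - 1)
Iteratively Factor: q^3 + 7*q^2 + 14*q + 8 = (q + 2)*(q^2 + 5*q + 4) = (q + 1)*(q + 2)*(q + 4)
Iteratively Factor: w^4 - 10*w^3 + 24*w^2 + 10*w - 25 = (w + 1)*(w^3 - 11*w^2 + 35*w - 25) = (w - 5)*(w + 1)*(w^2 - 6*w + 5) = (w - 5)*(w - 1)*(w + 1)*(w - 5)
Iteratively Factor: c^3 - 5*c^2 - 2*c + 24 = (c + 2)*(c^2 - 7*c + 12) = (c - 4)*(c + 2)*(c - 3)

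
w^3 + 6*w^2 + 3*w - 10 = (w - 1)*(w + 2)*(w + 5)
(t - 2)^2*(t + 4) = t^3 - 12*t + 16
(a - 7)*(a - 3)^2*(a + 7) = a^4 - 6*a^3 - 40*a^2 + 294*a - 441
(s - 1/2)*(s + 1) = s^2 + s/2 - 1/2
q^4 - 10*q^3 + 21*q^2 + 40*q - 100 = (q - 5)^2*(q - 2)*(q + 2)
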